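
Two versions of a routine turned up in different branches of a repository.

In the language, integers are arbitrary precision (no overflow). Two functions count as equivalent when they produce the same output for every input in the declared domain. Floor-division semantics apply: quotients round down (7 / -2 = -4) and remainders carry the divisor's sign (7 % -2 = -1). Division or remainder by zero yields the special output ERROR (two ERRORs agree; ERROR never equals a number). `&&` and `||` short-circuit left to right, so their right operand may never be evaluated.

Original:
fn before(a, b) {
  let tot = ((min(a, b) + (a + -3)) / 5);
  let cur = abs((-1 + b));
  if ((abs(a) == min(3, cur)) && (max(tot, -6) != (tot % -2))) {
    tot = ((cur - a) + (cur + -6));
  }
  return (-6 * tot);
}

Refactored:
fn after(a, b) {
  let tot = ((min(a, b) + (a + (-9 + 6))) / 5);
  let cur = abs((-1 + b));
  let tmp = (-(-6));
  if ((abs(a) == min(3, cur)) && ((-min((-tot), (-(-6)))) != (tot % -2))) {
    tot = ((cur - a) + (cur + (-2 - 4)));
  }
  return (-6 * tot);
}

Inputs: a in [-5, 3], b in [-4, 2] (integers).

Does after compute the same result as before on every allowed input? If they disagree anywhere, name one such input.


Changes here: arithmetic usage differs; and constant usage differs; and min/max/abs usage differs; and statement counts differ; and local variable names differ; the full 63-point sweep finds no disagreement.
verdict: equivalent


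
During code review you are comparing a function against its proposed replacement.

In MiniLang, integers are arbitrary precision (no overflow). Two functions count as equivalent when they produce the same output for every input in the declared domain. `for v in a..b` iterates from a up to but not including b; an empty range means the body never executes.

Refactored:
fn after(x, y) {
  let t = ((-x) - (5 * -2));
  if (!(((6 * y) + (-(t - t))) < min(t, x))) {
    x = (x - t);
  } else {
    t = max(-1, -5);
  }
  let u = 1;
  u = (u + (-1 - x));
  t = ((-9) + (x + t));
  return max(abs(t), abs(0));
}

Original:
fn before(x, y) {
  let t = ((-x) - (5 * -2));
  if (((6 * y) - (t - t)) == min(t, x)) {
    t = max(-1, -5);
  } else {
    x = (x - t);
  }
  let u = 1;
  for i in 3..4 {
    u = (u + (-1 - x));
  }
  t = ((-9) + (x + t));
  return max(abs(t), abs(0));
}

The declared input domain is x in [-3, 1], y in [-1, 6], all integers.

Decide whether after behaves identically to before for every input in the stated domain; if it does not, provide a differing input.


At x=-3, y=-1: before gives 12, after gives 13.
verdict: not equivalent; witness: x=-3, y=-1


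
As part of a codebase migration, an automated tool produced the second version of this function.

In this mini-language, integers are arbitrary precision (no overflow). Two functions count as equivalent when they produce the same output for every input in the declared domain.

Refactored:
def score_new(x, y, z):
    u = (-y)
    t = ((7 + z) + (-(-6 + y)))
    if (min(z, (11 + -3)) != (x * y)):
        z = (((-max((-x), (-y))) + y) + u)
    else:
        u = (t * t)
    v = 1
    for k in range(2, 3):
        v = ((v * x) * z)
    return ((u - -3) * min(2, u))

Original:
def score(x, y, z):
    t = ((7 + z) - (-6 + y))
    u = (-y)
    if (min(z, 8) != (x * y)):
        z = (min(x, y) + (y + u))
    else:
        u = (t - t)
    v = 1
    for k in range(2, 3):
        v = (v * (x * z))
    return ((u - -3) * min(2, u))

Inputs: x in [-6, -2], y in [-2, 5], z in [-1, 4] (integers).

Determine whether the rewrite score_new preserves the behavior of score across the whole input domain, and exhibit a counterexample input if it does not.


Run the pair on x=-6, y=0, z=0.
score: t := 13 | u := 0 | (min(z, 8) != (x * y)): false | u := 0 | v := 1 | iter k=2: | v := 0 | result 0
score_new: u := 0 | t := 13 | (min(z, (11 + -3)) != (x * y)): false | u := 169 | v := 1 | iter k=2: | v := 0 | result 344
0 against 344: the behavior changed.
verdict: not equivalent; witness: x=-6, y=0, z=0


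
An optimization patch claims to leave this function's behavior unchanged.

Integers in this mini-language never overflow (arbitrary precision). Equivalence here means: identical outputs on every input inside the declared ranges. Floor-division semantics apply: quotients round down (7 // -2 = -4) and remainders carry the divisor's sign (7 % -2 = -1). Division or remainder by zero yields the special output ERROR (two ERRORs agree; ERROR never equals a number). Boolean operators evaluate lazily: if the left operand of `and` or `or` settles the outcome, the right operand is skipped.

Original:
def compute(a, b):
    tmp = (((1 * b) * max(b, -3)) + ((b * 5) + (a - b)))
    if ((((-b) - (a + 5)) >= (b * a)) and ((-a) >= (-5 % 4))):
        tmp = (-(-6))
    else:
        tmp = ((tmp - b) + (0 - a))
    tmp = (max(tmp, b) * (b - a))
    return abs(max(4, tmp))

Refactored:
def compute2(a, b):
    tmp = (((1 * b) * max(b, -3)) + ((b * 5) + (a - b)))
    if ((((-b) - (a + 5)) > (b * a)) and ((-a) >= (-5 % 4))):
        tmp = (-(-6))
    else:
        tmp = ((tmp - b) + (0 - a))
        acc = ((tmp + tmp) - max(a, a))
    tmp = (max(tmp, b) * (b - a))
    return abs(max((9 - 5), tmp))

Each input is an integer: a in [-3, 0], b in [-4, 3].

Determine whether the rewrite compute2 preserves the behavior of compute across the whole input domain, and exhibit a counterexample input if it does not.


There is a counterexample at a=-3, b=1: 24 on one side, 16 on the other.
compute: tmp=2, then ((((-b) - (a + 5)) >= (b * a)) and ((-a) >= (-5 % 4))) is true, then tmp=6, then tmp=24, then returns 24
compute2: tmp=2, then ((((-b) - (a + 5)) > (b * a)) and ((-a) >= (-5 % 4))) is false, then tmp=4, then acc=11, then tmp=16, then returns 16
verdict: not equivalent; witness: a=-3, b=1


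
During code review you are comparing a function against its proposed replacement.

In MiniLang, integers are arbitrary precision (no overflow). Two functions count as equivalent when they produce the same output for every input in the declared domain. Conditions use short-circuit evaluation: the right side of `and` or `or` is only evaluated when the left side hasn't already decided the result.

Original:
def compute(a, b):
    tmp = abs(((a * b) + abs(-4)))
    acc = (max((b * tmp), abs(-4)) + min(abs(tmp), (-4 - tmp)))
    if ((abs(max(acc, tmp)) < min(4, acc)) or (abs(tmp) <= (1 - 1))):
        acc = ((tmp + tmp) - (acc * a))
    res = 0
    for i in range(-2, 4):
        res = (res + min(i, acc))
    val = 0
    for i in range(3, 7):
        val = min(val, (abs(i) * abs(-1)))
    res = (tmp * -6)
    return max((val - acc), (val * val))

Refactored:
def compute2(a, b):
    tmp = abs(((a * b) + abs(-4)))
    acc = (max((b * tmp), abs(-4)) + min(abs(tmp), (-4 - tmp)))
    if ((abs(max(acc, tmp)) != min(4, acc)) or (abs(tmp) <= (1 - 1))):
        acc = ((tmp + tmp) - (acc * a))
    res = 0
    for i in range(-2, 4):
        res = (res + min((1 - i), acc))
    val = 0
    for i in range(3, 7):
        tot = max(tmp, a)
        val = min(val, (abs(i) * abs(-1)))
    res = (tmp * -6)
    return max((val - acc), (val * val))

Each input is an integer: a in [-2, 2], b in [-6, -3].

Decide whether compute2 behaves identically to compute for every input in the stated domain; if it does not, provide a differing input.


The rewrite breaks on a=-2, b=-6, where the results are 16 and 0.
compute: tmp := 16 | acc := -16 | ((abs(max(acc, tmp)) < min(4, acc)) or (abs(tmp) <= (1 - 1))): false | res := 0 | iter i=-2: | res := -16 | iter i=-1: | res := -32 | iter i=0: | res := -48 | iter i=1: | res := -64 | iter i=2: | res := -80 | iter i=3: | res := -96 | val := 0 | iter i=3: | val := 0 | iter i=4: | val := 0 | iter i=5: | val := 0 | iter i=6: | val := 0 | res := -96 | result 16
compute2: tmp := 16 | acc := -16 | ((abs(max(acc, tmp)) != min(4, acc)) or (abs(tmp) <= (1 - 1))): true | acc := 0 | res := 0 | iter i=-2: | res := 0 | iter i=-1: | res := 0 | iter i=0: | res := 0 | iter i=1: | res := 0 | iter i=2: | res := -1 | iter i=3: | res := -3 | val := 0 | iter i=3: | tot := 16 | val := 0 | iter i=4: | tot := 16 | val := 0 | iter i=5: | tot := 16 | val := 0 | iter i=6: | tot := 16 | val := 0 | res := -96 | result 0
verdict: not equivalent; witness: a=-2, b=-6


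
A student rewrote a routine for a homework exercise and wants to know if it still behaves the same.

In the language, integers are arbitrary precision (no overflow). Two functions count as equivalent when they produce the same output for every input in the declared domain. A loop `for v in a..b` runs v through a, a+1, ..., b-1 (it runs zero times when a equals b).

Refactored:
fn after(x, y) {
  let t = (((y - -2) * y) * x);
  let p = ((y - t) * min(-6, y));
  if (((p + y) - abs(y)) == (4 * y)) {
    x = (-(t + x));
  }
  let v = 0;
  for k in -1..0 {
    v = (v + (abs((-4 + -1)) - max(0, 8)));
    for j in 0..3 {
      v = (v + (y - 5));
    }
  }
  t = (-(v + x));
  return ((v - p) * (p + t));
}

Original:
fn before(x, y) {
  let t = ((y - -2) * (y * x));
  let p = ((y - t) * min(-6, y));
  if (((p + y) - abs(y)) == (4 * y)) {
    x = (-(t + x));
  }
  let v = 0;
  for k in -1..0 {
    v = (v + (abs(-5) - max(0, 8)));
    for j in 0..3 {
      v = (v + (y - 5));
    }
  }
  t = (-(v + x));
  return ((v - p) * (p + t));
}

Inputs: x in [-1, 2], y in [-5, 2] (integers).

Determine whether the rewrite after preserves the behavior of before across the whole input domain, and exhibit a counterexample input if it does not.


Reading the diff, among the changes: constant usage differs, plus arithmetic usage differs.
Tracing x=0, y=2: before: t = 0; p = -12; (((p + y) - abs(y)) == (4 * y)) -> false; v = 0; [k=-1]; v = -3; [j=0]; v = -6; [j=1]; v = -9; [j=2]; v = -12; t = 12; return 0 | after: t = 0; p = -12; (((p + y) - abs(y)) == (4 * y)) -> false; v = 0; [k=-1]; v = -3; [j=0]; v = -6; [j=1]; v = -9; [j=2]; v = -12; t = 12; return 0 — matching result 0.
Sweeping the whole domain (32 inputs) finds no disagreement.
verdict: equivalent


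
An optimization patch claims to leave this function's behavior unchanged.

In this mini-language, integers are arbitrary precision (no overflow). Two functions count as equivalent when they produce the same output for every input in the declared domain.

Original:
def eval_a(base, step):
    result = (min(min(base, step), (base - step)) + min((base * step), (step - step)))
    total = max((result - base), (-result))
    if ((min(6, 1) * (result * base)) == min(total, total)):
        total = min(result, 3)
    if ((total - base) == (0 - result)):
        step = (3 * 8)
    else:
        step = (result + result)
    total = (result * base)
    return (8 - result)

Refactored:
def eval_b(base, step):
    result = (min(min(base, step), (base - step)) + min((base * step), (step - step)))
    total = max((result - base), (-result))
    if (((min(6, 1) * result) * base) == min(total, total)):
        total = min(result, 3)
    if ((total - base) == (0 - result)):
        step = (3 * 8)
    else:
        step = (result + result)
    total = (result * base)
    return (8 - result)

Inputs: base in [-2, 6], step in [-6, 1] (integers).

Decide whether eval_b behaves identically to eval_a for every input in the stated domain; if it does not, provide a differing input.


Reading the diff, among the changes: same computation, different form.
Spot check at base=2, step=-6 — eval_a: result becomes -18; next total becomes 18; next ((min(6, 1) * (result * base)) == min(total, total)) evaluates to false; next ((total - base) == (0 - result)) evaluates to false; next step becomes -36; next total becomes -36; next final value 26. eval_b: result becomes -18; next total becomes 18; next (((min(6, 1) * result) * base) == min(total, total)) evaluates to false; next ((total - base) == (0 - result)) evaluates to false; next step becomes -36; next total becomes -36; next final value 26. Both give 26.
Sweeping the whole domain (72 inputs) finds no disagreement.
verdict: equivalent


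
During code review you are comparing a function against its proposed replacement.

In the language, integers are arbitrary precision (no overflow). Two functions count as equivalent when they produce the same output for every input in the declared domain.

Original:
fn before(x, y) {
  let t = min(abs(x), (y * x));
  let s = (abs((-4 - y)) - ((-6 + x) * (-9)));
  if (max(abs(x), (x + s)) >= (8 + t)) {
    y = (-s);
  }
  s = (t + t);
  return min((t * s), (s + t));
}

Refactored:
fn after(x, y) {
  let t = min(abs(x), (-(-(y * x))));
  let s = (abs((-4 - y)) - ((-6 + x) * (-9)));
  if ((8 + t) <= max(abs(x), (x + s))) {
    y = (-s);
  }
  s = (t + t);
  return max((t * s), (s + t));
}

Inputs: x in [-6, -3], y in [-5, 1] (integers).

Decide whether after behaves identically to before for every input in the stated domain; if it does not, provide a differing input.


Try x=-6, y=-5.
before: t := 6 | s := -107 | (max(abs(x), (x + s)) >= (8 + t)): false | s := 12 | result 18
after: t := 6 | s := -107 | ((8 + t) <= max(abs(x), (x + s))): false | s := 12 | result 72
18 != 72, so the rewrite changes behavior.
verdict: not equivalent; witness: x=-6, y=-5


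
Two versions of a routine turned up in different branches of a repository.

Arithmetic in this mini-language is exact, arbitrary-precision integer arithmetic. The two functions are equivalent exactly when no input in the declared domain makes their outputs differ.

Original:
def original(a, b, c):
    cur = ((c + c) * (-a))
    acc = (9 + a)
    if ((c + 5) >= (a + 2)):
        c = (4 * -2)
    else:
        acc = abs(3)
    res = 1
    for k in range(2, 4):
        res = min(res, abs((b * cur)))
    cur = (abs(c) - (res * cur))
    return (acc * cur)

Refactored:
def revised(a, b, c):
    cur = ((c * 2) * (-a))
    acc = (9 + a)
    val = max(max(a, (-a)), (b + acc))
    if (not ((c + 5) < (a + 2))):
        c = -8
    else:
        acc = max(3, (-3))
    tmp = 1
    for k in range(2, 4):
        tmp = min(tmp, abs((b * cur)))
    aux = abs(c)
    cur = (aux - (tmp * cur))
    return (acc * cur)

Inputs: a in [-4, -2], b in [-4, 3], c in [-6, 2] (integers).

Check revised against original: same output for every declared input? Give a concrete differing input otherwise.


One difference looks behavioral, but it never changes the outcome for any declared input.
One worked example (a=-4, b=1, c=2) — original: cur = 16; acc = 5; ((c + 5) >= (a + 2)) -> true; c = -8; res = 1; [k=2]; res = 1; [k=3]; res = 1; cur = -8; return -40; revised: cur = 16; acc = 5; val = 6; (not ((c + 5) < (a + 2))) -> true; c = -8; tmp = 1; [k=2]; tmp = 1; [k=3]; tmp = 1; aux = 8; cur = -8; return -40; agreement on -40.
Every one of the 216 inputs gives matching results.
verdict: equivalent


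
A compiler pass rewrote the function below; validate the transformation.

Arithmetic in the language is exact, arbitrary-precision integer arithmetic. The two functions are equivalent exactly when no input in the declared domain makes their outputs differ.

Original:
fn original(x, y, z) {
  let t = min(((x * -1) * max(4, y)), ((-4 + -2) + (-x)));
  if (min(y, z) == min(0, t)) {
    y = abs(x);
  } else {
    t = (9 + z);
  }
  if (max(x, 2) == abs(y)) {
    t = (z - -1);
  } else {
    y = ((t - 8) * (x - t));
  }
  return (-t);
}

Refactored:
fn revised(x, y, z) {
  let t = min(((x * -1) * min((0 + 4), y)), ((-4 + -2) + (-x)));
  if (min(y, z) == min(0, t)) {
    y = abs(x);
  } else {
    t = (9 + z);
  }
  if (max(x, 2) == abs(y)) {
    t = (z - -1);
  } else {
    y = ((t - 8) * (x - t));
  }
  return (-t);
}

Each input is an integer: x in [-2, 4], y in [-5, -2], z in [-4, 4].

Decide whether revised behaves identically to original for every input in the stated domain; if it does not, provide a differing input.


Evaluate both at x=-2, y=-4, z=-4.
original: t := -4 | (min(y, z) == min(0, t)): true | y := 2 | (max(x, 2) == abs(y)): true | t := -3 | result 3
revised: t := -8 | (min(y, z) == min(0, t)): false | t := 5 | (max(x, 2) == abs(y)): false | y := 21 | result -5
3 != -5, so the rewrite changes behavior.
verdict: not equivalent; witness: x=-2, y=-4, z=-4


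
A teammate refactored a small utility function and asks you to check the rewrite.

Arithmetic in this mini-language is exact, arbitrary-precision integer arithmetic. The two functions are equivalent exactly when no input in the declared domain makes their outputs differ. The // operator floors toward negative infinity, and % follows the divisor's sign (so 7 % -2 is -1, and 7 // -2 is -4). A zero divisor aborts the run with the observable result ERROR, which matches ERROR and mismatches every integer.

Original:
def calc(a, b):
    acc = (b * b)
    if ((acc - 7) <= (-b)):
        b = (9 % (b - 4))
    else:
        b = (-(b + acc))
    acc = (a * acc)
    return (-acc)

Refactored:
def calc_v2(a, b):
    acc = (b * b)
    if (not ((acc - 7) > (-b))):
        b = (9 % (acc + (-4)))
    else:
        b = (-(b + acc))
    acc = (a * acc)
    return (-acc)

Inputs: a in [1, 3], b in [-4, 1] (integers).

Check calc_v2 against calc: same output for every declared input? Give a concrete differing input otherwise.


Not equivalent: a=1, b=-2 separates them (-4 vs ERROR).
calc: acc becomes 4; next ((acc - 7) <= (-b)) evaluates to true; next b becomes -3; next acc becomes 4; next final value -4
calc_v2: acc becomes 4; next (not ((acc - 7) > (-b))) evaluates to true; next hits division by zero so the output is ERROR
verdict: not equivalent; witness: a=1, b=-2


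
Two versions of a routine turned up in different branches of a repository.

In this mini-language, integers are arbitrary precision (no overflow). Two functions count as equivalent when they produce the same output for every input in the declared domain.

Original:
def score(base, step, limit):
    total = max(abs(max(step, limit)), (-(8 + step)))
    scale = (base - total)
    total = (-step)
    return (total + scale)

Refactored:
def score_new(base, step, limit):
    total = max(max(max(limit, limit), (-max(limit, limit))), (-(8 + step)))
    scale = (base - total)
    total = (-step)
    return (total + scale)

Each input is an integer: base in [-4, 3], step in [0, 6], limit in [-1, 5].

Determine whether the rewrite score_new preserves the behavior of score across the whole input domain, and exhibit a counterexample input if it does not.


There is a counterexample at base=-4, step=0, limit=-1: -4 on one side, -5 on the other.
score: total=0, then scale=-4, then total=0, then returns -4
score_new: total=1, then scale=-5, then total=0, then returns -5
verdict: not equivalent; witness: base=-4, step=0, limit=-1


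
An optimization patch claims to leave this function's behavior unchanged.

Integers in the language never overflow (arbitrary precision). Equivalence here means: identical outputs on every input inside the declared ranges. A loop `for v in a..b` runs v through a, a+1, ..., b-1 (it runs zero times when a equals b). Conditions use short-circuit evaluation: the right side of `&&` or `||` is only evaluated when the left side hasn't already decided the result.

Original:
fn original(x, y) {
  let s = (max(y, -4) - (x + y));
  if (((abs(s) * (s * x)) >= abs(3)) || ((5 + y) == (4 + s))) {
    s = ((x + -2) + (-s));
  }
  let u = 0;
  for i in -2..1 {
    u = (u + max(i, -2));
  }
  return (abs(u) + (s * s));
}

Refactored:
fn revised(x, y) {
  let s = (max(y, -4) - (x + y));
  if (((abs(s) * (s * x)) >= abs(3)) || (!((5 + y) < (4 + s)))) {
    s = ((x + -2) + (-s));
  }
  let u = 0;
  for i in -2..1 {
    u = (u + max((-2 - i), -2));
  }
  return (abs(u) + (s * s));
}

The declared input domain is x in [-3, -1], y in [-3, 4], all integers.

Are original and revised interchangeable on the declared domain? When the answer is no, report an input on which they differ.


Try x=-3, y=3.
original: s = 3; (((abs(s) * (s * x)) >= abs(3)) || ((5 + y) == (4 + s))) -> false; u = 0; [i=-2]; u = -2; [i=-1]; u = -3; [i=0]; u = -3; return 12
revised: s = 3; (((abs(s) * (s * x)) >= abs(3)) || (!((5 + y) < (4 + s)))) -> true; s = -8; u = 0; [i=-2]; u = 0; [i=-1]; u = -1; [i=0]; u = -3; return 67
12 vs 67 — the two versions disagree here.
verdict: not equivalent; witness: x=-3, y=3


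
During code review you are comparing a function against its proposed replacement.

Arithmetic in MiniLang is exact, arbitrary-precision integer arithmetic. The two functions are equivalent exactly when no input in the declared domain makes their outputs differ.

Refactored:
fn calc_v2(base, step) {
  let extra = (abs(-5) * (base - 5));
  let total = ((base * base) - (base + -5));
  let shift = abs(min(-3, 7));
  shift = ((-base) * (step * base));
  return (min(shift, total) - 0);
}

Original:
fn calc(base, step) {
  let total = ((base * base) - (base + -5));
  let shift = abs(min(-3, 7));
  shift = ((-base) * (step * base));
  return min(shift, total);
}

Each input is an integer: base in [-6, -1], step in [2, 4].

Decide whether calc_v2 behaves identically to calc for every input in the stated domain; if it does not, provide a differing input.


The two versions differ — the changes include statement counts differ, arithmetic usage differs, constant usage differs, local variable names differ, min/max/abs usage differs.
As a probe, take base=-5, step=3: calc runs total=35, then shift=3, then shift=-75, then returns -75; calc_v2 runs extra=-50, then total=35, then shift=3, then shift=-75, then returns -75; both end at -75.
Sweeping the whole domain (18 inputs) finds no disagreement.
verdict: equivalent


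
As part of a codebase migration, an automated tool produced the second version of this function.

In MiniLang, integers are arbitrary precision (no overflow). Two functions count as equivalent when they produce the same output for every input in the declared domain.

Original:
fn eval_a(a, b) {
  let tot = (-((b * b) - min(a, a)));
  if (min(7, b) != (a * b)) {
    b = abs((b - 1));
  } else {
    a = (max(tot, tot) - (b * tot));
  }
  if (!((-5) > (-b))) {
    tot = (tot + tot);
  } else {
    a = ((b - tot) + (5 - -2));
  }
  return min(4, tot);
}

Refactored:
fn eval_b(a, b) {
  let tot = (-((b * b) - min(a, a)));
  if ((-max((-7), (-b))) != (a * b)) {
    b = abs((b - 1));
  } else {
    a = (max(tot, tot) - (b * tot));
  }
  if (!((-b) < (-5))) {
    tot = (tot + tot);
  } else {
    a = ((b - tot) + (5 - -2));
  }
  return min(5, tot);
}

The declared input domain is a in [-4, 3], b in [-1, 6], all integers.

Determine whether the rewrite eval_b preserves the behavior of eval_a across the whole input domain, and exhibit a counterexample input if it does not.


Take a=3, b=0.
eval_a: tot becomes 3; next (min(7, b) != (a * b)) evaluates to false; next a becomes 3; next (!((-5) > (-b))) evaluates to true; next tot becomes 6; next final value 4
eval_b: tot becomes 3; next ((-max((-7), (-b))) != (a * b)) evaluates to false; next a becomes 3; next (!((-b) < (-5))) evaluates to true; next tot becomes 6; next final value 5
4 != 5, so the rewrite changes behavior.
verdict: not equivalent; witness: a=3, b=0


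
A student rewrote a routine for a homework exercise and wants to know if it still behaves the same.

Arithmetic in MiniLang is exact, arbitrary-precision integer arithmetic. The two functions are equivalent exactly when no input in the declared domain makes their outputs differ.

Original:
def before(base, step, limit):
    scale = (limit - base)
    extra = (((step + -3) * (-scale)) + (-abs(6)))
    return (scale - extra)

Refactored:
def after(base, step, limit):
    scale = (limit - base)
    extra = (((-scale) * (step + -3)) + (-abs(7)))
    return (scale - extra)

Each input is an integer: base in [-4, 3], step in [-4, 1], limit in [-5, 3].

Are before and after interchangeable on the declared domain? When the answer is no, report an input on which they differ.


On input base=-4, step=-4, limit=-5, before returns 12 while after returns 13.
verdict: not equivalent; witness: base=-4, step=-4, limit=-5


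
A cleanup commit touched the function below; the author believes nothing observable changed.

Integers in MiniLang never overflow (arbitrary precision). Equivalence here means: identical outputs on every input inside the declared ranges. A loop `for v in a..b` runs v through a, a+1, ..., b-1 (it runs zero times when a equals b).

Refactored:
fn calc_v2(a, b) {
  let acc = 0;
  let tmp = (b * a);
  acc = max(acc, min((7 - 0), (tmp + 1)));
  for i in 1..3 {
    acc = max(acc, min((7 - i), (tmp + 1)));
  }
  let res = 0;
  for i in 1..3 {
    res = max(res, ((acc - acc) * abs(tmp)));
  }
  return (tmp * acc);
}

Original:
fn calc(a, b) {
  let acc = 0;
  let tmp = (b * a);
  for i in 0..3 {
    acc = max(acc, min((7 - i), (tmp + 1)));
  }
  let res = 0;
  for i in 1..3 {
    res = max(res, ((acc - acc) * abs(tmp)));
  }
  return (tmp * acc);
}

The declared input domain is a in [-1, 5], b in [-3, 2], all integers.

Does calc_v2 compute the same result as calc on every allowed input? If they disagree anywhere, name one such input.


Comparing the listings, the differences include: statement counts differ; also constant usage differs; also min/max/abs usage differs; also arithmetic usage differs; also loop structure differs.
As a probe, take a=-1, b=0: calc runs acc = 0; tmp = 0; [i=0]; acc = 1; [i=1]; acc = 1; [i=2]; acc = 1; res = 0; [i=1]; res = 0; [i=2]; res = 0; return 0; calc_v2 runs acc = 0; tmp = 0; acc = 1; [i=1]; acc = 1; [i=2]; acc = 1; res = 0; [i=1]; res = 0; [i=2]; res = 0; return 0; both end at 0.
Across all 42 domain points the two functions coincide.
verdict: equivalent


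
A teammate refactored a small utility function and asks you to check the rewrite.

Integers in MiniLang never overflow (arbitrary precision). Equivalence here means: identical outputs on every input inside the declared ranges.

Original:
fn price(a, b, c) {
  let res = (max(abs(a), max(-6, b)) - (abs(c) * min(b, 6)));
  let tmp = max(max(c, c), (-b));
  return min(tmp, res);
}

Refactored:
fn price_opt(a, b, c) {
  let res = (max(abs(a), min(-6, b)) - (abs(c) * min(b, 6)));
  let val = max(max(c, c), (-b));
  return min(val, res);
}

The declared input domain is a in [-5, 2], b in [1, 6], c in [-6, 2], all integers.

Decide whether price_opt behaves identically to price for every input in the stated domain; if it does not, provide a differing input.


Not equivalent: a=-5, b=6, c=-6 separates them (-30 vs -31).
price: res = -30; tmp = -6; return -30
price_opt: res = -31; val = -6; return -31
verdict: not equivalent; witness: a=-5, b=6, c=-6


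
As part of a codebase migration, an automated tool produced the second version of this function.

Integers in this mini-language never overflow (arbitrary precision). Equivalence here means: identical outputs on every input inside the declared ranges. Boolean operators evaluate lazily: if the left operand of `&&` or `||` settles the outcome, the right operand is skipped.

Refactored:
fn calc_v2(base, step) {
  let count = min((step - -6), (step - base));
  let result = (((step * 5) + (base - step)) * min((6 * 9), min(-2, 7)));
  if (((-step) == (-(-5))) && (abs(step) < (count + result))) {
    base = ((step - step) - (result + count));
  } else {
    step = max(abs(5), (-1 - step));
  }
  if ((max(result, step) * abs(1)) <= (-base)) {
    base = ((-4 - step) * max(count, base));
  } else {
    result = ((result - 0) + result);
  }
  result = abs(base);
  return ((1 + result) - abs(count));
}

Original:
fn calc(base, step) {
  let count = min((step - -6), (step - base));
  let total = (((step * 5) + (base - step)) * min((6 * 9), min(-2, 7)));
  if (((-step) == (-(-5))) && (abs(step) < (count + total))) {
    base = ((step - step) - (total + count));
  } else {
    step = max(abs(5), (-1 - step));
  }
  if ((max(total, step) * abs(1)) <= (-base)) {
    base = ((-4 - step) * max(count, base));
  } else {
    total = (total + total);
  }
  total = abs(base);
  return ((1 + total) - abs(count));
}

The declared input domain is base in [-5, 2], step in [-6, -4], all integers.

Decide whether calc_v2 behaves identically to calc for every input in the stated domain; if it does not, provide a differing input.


Reading the diff, among the changes: local variable names differ, arithmetic usage differs, constant usage differs.
As a probe, take base=0, step=-5: calc runs count=-5, then total=40, then (((-step) == (-(-5))) && (abs(step) < (count + total))) is true, then base=-35, then ((max(total, step) * abs(1)) <= (-base)) is false, then total=80, then total=35, then returns 31; calc_v2 runs count=-5, then result=40, then (((-step) == (-(-5))) && (abs(step) < (count + result))) is true, then base=-35, then ((max(result, step) * abs(1)) <= (-base)) is false, then result=80, then result=35, then returns 31; both end at 31.
Sweeping the whole domain (24 inputs) finds no disagreement.
verdict: equivalent


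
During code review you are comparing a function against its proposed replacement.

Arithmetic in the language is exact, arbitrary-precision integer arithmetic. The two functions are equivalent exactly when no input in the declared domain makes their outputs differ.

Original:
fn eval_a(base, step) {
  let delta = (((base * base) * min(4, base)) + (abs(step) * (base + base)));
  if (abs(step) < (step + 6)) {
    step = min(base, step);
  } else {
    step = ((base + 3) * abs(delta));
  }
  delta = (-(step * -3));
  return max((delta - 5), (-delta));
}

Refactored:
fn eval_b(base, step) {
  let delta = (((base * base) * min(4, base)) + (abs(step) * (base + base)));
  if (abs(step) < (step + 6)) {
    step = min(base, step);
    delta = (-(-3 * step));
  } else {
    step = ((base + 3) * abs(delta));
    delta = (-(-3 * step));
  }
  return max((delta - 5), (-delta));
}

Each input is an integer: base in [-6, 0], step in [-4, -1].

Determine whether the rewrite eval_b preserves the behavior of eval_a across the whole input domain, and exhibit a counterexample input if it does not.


Although constant usage differs; and arithmetic usage differs; and statement counts differ, 28/28 inputs agree.
verdict: equivalent


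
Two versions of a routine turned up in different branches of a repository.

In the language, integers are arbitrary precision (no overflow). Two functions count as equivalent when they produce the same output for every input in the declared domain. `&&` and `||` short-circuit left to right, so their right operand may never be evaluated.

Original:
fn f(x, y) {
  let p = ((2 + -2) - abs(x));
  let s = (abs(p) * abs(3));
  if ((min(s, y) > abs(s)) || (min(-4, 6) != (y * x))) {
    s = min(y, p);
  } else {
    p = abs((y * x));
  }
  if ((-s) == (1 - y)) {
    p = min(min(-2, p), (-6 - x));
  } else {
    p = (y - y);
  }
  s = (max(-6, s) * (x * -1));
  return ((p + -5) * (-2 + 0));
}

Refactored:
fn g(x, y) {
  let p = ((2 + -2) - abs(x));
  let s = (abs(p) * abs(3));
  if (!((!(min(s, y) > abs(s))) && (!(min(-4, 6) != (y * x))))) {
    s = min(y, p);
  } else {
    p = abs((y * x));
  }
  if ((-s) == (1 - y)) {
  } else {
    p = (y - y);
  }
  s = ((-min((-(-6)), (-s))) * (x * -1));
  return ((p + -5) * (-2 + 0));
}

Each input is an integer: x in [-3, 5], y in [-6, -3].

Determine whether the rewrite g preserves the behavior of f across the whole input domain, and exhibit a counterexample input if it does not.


Input x=4, y=-3: 30 from f versus 18 from g.
verdict: not equivalent; witness: x=4, y=-3


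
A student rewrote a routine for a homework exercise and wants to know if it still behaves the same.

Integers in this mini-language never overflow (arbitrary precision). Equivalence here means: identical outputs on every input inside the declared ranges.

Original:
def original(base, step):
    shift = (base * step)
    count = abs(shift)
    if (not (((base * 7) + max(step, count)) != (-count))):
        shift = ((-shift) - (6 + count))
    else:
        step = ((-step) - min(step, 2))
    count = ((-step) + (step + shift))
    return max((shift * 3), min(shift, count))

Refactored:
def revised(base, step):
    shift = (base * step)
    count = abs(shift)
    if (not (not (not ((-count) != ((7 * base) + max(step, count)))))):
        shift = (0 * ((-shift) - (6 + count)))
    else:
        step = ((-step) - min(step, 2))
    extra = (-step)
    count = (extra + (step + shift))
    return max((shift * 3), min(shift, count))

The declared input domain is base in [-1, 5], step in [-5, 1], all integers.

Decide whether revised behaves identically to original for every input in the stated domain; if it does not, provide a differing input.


There is a counterexample at base=0, step=-5: -6 on one side, 0 on the other.
original: shift := 0 | count := 0 | (not (((base * 7) + max(step, count)) != (-count))): true | shift := -6 | count := -6 | result -6
revised: shift := 0 | count := 0 | (not (not (not ((-count) != ((7 * base) + max(step, count)))))): true | shift := 0 | extra := 5 | count := 0 | result 0
verdict: not equivalent; witness: base=0, step=-5


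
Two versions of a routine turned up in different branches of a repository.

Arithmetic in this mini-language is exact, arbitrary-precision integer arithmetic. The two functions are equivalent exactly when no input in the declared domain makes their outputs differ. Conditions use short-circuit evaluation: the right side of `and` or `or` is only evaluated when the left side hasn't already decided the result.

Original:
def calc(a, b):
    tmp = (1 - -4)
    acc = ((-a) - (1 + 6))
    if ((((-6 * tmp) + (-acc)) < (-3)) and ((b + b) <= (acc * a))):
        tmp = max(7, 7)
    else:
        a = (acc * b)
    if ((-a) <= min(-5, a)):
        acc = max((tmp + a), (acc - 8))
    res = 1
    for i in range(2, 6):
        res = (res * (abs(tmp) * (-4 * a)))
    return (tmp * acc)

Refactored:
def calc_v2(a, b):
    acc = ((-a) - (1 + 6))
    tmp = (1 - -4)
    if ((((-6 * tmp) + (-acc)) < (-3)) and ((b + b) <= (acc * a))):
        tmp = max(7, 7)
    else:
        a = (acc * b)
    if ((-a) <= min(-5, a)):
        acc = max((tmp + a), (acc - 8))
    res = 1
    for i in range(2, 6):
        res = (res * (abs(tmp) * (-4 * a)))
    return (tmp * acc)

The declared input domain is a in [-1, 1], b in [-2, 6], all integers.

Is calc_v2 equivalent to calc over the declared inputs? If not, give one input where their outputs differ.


Behavior is preserved: although same computation, different form, the outputs never diverge.
Tracing a=1, b=5: calc: tmp becomes 5; next acc becomes -8; next ((((-6 * tmp) + (-acc)) < (-3)) and ((b + b) <= (acc * a))) evaluates to false; next a becomes -40; next ((-a) <= min(-5, a)) evaluates to false; next res becomes 1; next at i=2:; next res becomes 800; next at i=3:; next res becomes 640000; next at i=4:; next res becomes 512000000; next at i=5:; next res becomes 409600000000; next final value -40 | calc_v2: acc becomes -8; next tmp becomes 5; next ((((-6 * tmp) + (-acc)) < (-3)) and ((b + b) <= (acc * a))) evaluates to false; next a becomes -40; next ((-a) <= min(-5, a)) evaluates to false; next res becomes 1; next at i=2:; next res becomes 800; next at i=3:; next res becomes 640000; next at i=4:; next res becomes 512000000; next at i=5:; next res becomes 409600000000; next final value -40 — matching result -40.
Every one of the 27 inputs gives matching results.
verdict: equivalent


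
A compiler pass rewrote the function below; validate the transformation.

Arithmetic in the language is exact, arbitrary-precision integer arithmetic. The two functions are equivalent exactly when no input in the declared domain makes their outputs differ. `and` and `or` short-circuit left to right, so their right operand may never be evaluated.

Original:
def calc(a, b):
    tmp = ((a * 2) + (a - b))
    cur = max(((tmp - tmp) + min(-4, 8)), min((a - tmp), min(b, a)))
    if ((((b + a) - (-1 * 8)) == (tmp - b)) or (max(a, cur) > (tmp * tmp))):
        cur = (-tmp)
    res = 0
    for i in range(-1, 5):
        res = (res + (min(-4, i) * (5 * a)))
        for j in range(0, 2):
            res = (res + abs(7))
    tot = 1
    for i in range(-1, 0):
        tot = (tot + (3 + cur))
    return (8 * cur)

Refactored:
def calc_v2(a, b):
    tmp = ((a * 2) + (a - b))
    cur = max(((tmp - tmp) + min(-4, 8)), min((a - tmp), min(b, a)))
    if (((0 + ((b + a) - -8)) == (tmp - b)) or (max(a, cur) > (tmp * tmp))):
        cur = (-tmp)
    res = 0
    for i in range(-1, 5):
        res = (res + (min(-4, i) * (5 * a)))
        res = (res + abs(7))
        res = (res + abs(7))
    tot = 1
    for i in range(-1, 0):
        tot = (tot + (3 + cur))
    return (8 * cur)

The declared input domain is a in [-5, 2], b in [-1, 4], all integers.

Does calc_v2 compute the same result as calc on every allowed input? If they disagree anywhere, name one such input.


This is a faithful refactor — loop structure differs, plus min/max/abs usage differs, plus local variable names differ, plus arithmetic usage differs, plus constant usage differs, but the computed results match everywhere.
Spot check at a=0, b=1 — calc: tmp := -1 | cur := 0 | ((((b + a) - (-1 * 8)) == (tmp - b)) or (max(a, cur) > (tmp * tmp))): false | res := 0 | iter i=-1: | res := 0 | iter j=0: | res := 7 | iter j=1: | res := 14 | iter i=0: | res := 14 | iter j=0: | res := 21 | iter j=1: | res := 28 | iter i=1: | res := 28 | iter j=0: | res := 35 | iter j=1: | res := 42 | iter i=2: | res := 42 | iter j=0: | res := 49 | iter j=1: | res := 56 | iter i=3: | res := 56 | iter j=0: | res := 63 | iter j=1: | res := 70 | iter i=4: | res := 70 | iter j=0: | res := 77 | iter j=1: | res := 84 | tot := 1 | iter i=-1: | tot := 4 | result 0. calc_v2: tmp := -1 | cur := 0 | (((0 + ((b + a) - -8)) == (tmp - b)) or (max(a, cur) > (tmp * tmp))): false | res := 0 | iter i=-1: | res := 0 | res := 7 | res := 14 | iter i=0: | res := 14 | res := 21 | res := 28 | iter i=1: | res := 28 | res := 35 | res := 42 | iter i=2: | res := 42 | res := 49 | res := 56 | iter i=3: | res := 56 | res := 63 | res := 70 | iter i=4: | res := 70 | res := 77 | res := 84 | tot := 1 | iter i=-1: | tot := 4 | result 0. Both give 0.
Across all 48 domain points the two functions coincide.
verdict: equivalent


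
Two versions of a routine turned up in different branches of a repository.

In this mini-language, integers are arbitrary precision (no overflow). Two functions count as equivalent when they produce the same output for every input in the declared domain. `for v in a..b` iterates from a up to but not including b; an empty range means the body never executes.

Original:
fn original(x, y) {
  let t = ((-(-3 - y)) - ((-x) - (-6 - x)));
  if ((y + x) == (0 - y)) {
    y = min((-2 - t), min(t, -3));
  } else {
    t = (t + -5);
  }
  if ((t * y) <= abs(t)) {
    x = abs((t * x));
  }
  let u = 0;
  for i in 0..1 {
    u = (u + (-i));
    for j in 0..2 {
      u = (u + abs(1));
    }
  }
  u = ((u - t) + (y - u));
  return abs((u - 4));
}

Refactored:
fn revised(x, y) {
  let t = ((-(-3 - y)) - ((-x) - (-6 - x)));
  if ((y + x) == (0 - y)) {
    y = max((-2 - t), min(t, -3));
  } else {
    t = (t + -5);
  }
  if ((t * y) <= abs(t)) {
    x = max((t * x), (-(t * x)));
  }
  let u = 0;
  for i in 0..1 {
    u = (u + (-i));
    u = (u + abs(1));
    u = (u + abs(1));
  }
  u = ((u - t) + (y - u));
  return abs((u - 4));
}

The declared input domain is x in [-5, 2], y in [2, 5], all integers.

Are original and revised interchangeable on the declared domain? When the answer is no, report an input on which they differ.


Not equivalent: x=-4, y=2 separates them (6 vs 4).
original: t becomes -1; next ((y + x) == (0 - y)) evaluates to true; next y becomes -3; next ((t * y) <= abs(t)) evaluates to false; next u becomes 0; next at i=0:; next u becomes 0; next at j=0:; next u becomes 1; next at j=1:; next u becomes 2; next u becomes -2; next final value 6
revised: t becomes -1; next ((y + x) == (0 - y)) evaluates to true; next y becomes -1; next ((t * y) <= abs(t)) evaluates to true; next x becomes 4; next u becomes 0; next at i=0:; next u becomes 0; next u becomes 1; next u becomes 2; next u becomes 0; next final value 4
verdict: not equivalent; witness: x=-4, y=2


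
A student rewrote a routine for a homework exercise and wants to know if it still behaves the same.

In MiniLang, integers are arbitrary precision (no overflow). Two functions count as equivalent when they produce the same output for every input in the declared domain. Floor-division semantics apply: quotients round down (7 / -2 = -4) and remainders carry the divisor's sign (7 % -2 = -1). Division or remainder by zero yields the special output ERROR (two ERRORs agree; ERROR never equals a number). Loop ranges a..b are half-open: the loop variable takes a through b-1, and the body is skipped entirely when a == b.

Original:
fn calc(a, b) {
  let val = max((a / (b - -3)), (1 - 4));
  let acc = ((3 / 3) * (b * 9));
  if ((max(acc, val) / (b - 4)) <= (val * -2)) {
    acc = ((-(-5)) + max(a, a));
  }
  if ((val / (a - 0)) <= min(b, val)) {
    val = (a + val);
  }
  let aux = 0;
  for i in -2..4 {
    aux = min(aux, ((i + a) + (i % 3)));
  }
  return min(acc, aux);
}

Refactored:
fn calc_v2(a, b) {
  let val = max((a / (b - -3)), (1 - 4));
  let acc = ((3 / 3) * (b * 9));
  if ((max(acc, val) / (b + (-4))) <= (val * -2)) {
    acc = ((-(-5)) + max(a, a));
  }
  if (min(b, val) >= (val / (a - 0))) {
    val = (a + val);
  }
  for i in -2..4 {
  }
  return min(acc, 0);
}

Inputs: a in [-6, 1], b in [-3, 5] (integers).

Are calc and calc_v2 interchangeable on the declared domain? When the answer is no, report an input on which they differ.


Run the pair on a=-6, b=-2.
calc: val=-3, then acc=-18, then ((max(acc, val) / (b - 4)) <= (val * -2)) is true, then acc=-1, then ((val / (a - 0)) <= min(b, val)) is false, then aux=0, then (i=-2), then aux=-7, then (i=-1), then aux=-7, then (i=0), then aux=-7, then (i=1), then aux=-7, then (i=2), then aux=-7, then (i=3), then aux=-7, then returns -7
calc_v2: val=-3, then acc=-18, then ((max(acc, val) / (b + (-4))) <= (val * -2)) is true, then acc=-1, then (min(b, val) >= (val / (a - 0))) is false, then (i=-2), then (i=-1), then (i=0), then (i=1), then (i=2), then (i=3), then returns -1
-7 and -1 differ, so these are not the same function on this domain.
verdict: not equivalent; witness: a=-6, b=-2
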